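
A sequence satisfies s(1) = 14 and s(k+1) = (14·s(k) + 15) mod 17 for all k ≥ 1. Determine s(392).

Listing terms: s(1) = 14; s(2) = 7; s(3) = 11; s(4) = 16; s(5) = 1; s(6) = 12; s(7) = 13; s(8) = 10; s(9) = 2; s(10) = 9; s(11) = 5; s(12) = 0; s(13) = 15; s(14) = 4; s(15) = 3; s(16) = 6; s(17) = 14.
The sequence repeats with period 16.
So s(392) = s(1 + ((392-1) mod 16)) = s(8) = 10.

10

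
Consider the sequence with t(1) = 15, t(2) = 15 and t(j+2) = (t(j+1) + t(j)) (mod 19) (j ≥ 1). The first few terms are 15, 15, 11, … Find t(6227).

15

Listing terms: t(1) = 15,  t(2) = 15,  t(3) = 11,  t(4) = 7,  t(5) = 18,  t(6) = 6,  t(7) = 5,  t(8) = 11,  t(9) = 16,  t(10) = 8,  t(11) = 5,  t(12) = 13,  t(13) = 18,  t(14) = 12,  t(15) = 11,  t(16) = 4,  t(17) = 15,  t(18) = 0,  t(19) = 15,  t(20) = 15.
Since (t(19), t(20)) = (t(1), t(2)) = (15, 15) (two consecutive terms determine the rest), the sequence is periodic with period 18.
(6227 - 1) mod 18 = 16, so t(6227) = t(17) = 15.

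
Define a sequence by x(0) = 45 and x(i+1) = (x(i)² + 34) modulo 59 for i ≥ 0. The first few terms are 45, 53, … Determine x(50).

54

Computing terms: x(0) = 45,  x(1) = 53,  x(2) = 11,  x(3) = 37,  x(4) = 46,  x(5) = 26,  x(6) = 2,  x(7) = 38,  x(8) = 3,  x(9) = 43,  x(10) = 54,  x(11) = 0,  x(12) = 34,  x(13) = 10,  x(14) = 16,  x(15) = 54.
Since x(15) = x(10) = 54, the sequence is eventually periodic: after a pre-period of length 10 it cycles with period 5.
For i ≥ 10, x(i) depends only on (i - 10) mod 5. (50 - 10) mod 5 = 0, so x(50) = x(10) = 54.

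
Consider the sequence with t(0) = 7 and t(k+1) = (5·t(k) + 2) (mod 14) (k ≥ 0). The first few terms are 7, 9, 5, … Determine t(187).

Listing terms: t(0) = 7,  t(1) = 9,  t(2) = 5,  t(3) = 13,  t(4) = 11,  t(5) = 1,  t(6) = 7.
The sequence repeats with period 6.
(187 - 0) mod 6 = 1, so t(187) = t(1) = 9.

9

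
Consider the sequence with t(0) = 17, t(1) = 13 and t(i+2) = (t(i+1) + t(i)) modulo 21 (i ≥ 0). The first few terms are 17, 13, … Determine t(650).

t(0) = 17; t(1) = 13; t(2) = 9; t(3) = 1; t(4) = 10; t(5) = 11; t(6) = 0; t(7) = 11; t(8) = 11; t(9) = 1; t(10) = 12; t(11) = 13; t(12) = 4; t(13) = 17; t(14) = 0; t(15) = 17; t(16) = 17; t(17) = 13.
The sequence repeats with period 16.
(650 - 0) mod 16 = 10, so t(650) = t(10) = 12.

12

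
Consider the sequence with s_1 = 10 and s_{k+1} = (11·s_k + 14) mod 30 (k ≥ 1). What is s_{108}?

28

s_1 = 10,  s_2 = 4,  s_3 = 28,  s_4 = 22,  s_5 = 16,  s_6 = 10.
The sequence repeats with period 5.
So s_{108} = s_{1 + ((108-1) mod 5)} = s_3 = 28.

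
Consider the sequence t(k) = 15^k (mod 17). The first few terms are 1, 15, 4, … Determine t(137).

Listing terms: t(0) = 1, t(1) = 15, t(2) = 4, t(3) = 9, t(4) = 16, t(5) = 2, t(6) = 13, t(7) = 8, t(8) = 1.
Since t(8) = t(0) = 1, the sequence is periodic with period 8.
So t(137) = t(0 + ((137-0) mod 8)) = t(1) = 15.

15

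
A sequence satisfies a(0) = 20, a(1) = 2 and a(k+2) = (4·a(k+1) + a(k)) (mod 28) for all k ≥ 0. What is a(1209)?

a(0) = 20, a(1) = 2, a(2) = 0, a(3) = 2, a(4) = 8, a(5) = 6, a(6) = 4, a(7) = 22, a(8) = 8, a(9) = 26, a(10) = 0, a(11) = 26, a(12) = 20, a(13) = 22, a(14) = 24, a(15) = 6, a(16) = 20, a(17) = 2.
Since (a(16), a(17)) = (a(0), a(1)) = (20, 2) (two consecutive terms determine the rest), the sequence is periodic with period 16.
(1209 - 0) mod 16 = 9, so a(1209) = a(9) = 26.

26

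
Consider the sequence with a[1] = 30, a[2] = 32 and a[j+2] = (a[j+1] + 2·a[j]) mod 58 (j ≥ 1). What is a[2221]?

22

a[1] = 30,  a[2] = 32,  a[3] = 34,  a[4] = 40,  a[5] = 50,  a[6] = 14,  a[7] = 56,  a[8] = 26,  a[9] = 22,  a[10] = 16,  a[11] = 2,  a[12] = 34,  a[13] = 38,  a[14] = 48,  a[15] = 8,  a[16] = 46,  a[17] = 4,  a[18] = 38,  a[19] = 46,  a[20] = 6,  a[21] = 40,  a[22] = 52,  a[23] = 16,  a[24] = 4,  a[25] = 36,  a[26] = 44,  a[27] = 0,  a[28] = 30,  a[29] = 30,  a[30] = 32.
The sequence repeats with period 28.
So a[2221] = a[1 + ((2221-1) mod 28)] = a[9] = 22.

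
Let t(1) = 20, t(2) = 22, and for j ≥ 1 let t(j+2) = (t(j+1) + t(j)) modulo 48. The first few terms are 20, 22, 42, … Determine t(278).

38

t(1) = 20; t(2) = 22; t(3) = 42; t(4) = 16; t(5) = 10; t(6) = 26; t(7) = 36; t(8) = 14; t(9) = 2; t(10) = 16; t(11) = 18; t(12) = 34; t(13) = 4; t(14) = 38; t(15) = 42; t(16) = 32; t(17) = 26; t(18) = 10; t(19) = 36; t(20) = 46; t(21) = 34; t(22) = 32; t(23) = 18; t(24) = 2; t(25) = 20; t(26) = 22.
The sequence repeats with period 24.
(278 - 1) mod 24 = 13, so t(278) = t(14) = 38.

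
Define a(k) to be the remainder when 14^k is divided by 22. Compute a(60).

Computing terms: a(0) = 1,  a(1) = 14,  a(2) = 20,  a(3) = 16,  a(4) = 4,  a(5) = 12,  a(6) = 14.
Since a(6) = a(1) = 14, the sequence is eventually periodic: after a pre-period of length 1 it cycles with period 5.
For k ≥ 1, a(k) depends only on (k - 1) mod 5. (60 - 1) mod 5 = 4, so a(60) = a(5) = 12.

12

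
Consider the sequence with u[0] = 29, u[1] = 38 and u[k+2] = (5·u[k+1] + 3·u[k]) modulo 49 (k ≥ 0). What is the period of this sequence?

Listing terms: u[0] = 29, u[1] = 38, u[2] = 32, u[3] = 29, u[4] = 45, u[5] = 18, u[6] = 29, u[7] = 3, u[8] = 4, u[9] = 29, u[10] = 10, u[11] = 39, u[12] = 29, u[13] = 17, u[14] = 25, u[15] = 29, u[16] = 24, u[17] = 11, u[18] = 29, u[19] = 31, u[20] = 46, u[21] = 29, u[22] = 38.
Since (u[21], u[22]) = (u[0], u[1]) = (29, 38) (two consecutive terms determine the rest), the sequence is periodic with period 21.

21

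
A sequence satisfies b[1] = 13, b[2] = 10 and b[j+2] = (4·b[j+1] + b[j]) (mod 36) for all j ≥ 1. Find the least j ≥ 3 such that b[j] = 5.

5

Listing terms: b[1] = 13, b[2] = 10, b[3] = 17, b[4] = 6, b[5] = 5, b[6] = 26, b[7] = 1, b[8] = 30, b[9] = 13, b[10] = 10.
The sequence repeats with period 8.
The value 5 first appears (with j ≥ 3) at b[5].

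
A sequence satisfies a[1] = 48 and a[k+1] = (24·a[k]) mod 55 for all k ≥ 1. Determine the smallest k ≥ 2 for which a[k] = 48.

We have a[1] = 48; a[2] = 52; a[3] = 38; a[4] = 32; a[5] = 53; a[6] = 7; a[7] = 3; a[8] = 17; a[9] = 23; a[10] = 2; a[11] = 48.
The sequence repeats with period 10.
The value 48 next appears (with k ≥ 2) at a[11].

11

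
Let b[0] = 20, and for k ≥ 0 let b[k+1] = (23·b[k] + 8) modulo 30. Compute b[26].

Listing terms: b[0] = 20, b[1] = 18, b[2] = 2, b[3] = 24, b[4] = 20.
Since b[4] = b[0] = 20, the sequence is periodic with period 4.
(26 - 0) mod 4 = 2, so b[26] = b[2] = 2.

2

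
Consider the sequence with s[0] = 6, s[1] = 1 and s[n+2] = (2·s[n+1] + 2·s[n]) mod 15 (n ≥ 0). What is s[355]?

7

s[0] = 6, s[1] = 1, s[2] = 14, s[3] = 0, s[4] = 13, s[5] = 11, s[6] = 3, s[7] = 13, s[8] = 2, s[9] = 0, s[10] = 4, s[11] = 8, s[12] = 9, s[13] = 4, s[14] = 11, s[15] = 0, s[16] = 7, s[17] = 14, s[18] = 12, s[19] = 7, s[20] = 8, s[21] = 0, s[22] = 1, s[23] = 2, s[24] = 6, s[25] = 1.
Since (s[24], s[25]) = (s[0], s[1]) = (6, 1) (two consecutive terms determine the rest), the sequence is periodic with period 24.
(355 - 0) mod 24 = 19, so s[355] = s[19] = 7.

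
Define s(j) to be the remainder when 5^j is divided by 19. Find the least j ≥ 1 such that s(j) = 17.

4

Listing terms: s(0) = 1, s(1) = 5, s(2) = 6, s(3) = 11, s(4) = 17, s(5) = 9, s(6) = 7, s(7) = 16, s(8) = 4, s(9) = 1.
Since s(9) = s(0) = 1, the sequence is periodic with period 9.
The value 17 first appears (with j ≥ 1) at s(4).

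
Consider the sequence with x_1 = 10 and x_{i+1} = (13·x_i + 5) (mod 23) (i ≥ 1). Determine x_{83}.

1

We have x_1 = 10,  x_2 = 20,  x_3 = 12,  x_4 = 0,  x_5 = 5,  x_6 = 1,  x_7 = 18,  x_8 = 9,  x_9 = 7,  x_{10} = 4,  x_{11} = 11,  x_{12} = 10.
Since x_{12} = x_1 = 10, the sequence is periodic with period 11.
So x_{83} = x_{1 + ((83-1) mod 11)} = x_6 = 1.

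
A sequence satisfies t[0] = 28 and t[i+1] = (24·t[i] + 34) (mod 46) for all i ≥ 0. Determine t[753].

t[0] = 28,  t[1] = 16,  t[2] = 4,  t[3] = 38,  t[4] = 26,  t[5] = 14,  t[6] = 2,  t[7] = 36,  t[8] = 24,  t[9] = 12,  t[10] = 0,  t[11] = 34,  t[12] = 22,  t[13] = 10,  t[14] = 44,  t[15] = 32,  t[16] = 20,  t[17] = 8,  t[18] = 42,  t[19] = 30,  t[20] = 18,  t[21] = 6,  t[22] = 40,  t[23] = 28.
Since t[23] = t[0] = 28, the sequence is periodic with period 23.
(753 - 0) mod 23 = 17, so t[753] = t[17] = 8.

8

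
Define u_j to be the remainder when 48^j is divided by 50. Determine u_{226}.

Computing terms: u_1 = 48,  u_2 = 4,  u_3 = 42,  u_4 = 16,  u_5 = 18,  u_6 = 14,  u_7 = 22,  u_8 = 6,  u_9 = 38,  u_{10} = 24,  u_{11} = 2,  u_{12} = 46,  u_{13} = 8,  u_{14} = 34,  u_{15} = 32,  u_{16} = 36,  u_{17} = 28,  u_{18} = 44,  u_{19} = 12,  u_{20} = 26,  u_{21} = 48.
The sequence repeats with period 20.
(226 - 1) mod 20 = 5, so u_{226} = u_6 = 14.

14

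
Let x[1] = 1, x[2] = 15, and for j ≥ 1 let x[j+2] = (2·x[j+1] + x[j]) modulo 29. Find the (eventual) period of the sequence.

x[1] = 1, x[2] = 15, x[3] = 2, x[4] = 19, x[5] = 11, x[6] = 12, x[7] = 6, x[8] = 24, x[9] = 25, x[10] = 16, x[11] = 28, x[12] = 14, x[13] = 27, x[14] = 10, x[15] = 18, x[16] = 17, x[17] = 23, x[18] = 5, x[19] = 4, x[20] = 13, x[21] = 1, x[22] = 15.
The sequence repeats with period 20.

20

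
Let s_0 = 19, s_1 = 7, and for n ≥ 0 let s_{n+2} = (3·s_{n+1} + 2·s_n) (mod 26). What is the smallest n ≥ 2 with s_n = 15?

Computing terms: s_0 = 19,  s_1 = 7,  s_2 = 7,  s_3 = 9,  s_4 = 15,  s_5 = 11,  s_6 = 11,  s_7 = 3,  s_8 = 5,  s_9 = 21,  s_{10} = 21,  s_{11} = 1,  s_{12} = 19,  s_{13} = 7.
Since (s_{12}, s_{13}) = (s_0, s_1) = (19, 7) (two consecutive terms determine the rest), the sequence is periodic with period 12.
The value 15 first appears (with n ≥ 2) at s_4.

4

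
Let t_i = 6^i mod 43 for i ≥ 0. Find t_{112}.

t_0 = 1; t_1 = 6; t_2 = 36; t_3 = 1.
Since t_3 = t_0 = 1, the sequence is periodic with period 3.
(112 - 0) mod 3 = 1, so t_{112} = t_1 = 6.

6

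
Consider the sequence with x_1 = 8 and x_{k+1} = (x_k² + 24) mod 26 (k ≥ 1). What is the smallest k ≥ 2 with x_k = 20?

Computing terms: x_1 = 8,  x_2 = 10,  x_3 = 20,  x_4 = 8.
The sequence repeats with period 3.
The value 20 first appears (with k ≥ 2) at x_3.

3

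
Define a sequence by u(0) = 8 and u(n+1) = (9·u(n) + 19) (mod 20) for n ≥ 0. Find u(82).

u(0) = 8, u(1) = 11, u(2) = 18, u(3) = 1, u(4) = 8.
Since u(4) = u(0) = 8, the sequence is periodic with period 4.
So u(82) = u(0 + ((82-0) mod 4)) = u(2) = 18.

18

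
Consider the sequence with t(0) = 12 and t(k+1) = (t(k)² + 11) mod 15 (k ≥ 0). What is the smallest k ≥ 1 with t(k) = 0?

Listing terms: t(0) = 12; t(1) = 5; t(2) = 6; t(3) = 2; t(4) = 0; t(5) = 11; t(6) = 12.
Since t(6) = t(0) = 12, the sequence is periodic with period 6.
The value 0 first appears (with k ≥ 1) at t(4).

4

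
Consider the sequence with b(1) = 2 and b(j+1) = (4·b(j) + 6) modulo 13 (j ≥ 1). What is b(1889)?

Computing terms: b(1) = 2; b(2) = 1; b(3) = 10; b(4) = 7; b(5) = 8; b(6) = 12; b(7) = 2.
Since b(7) = b(1) = 2, the sequence is periodic with period 6.
(1889 - 1) mod 6 = 4, so b(1889) = b(5) = 8.

8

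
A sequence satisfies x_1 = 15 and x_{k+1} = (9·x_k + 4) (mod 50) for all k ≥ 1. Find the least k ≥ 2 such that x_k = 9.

6

x_1 = 15; x_2 = 39; x_3 = 5; x_4 = 49; x_5 = 45; x_6 = 9; x_7 = 35; x_8 = 19; x_9 = 25; x_{10} = 29; x_{11} = 15.
Since x_{11} = x_1 = 15, the sequence is periodic with period 10.
The value 9 first appears (with k ≥ 2) at x_6.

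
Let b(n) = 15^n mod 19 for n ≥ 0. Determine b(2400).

Computing terms: b(0) = 1; b(1) = 15; b(2) = 16; b(3) = 12; b(4) = 9; b(5) = 2; b(6) = 11; b(7) = 13; b(8) = 5; b(9) = 18; b(10) = 4; b(11) = 3; b(12) = 7; b(13) = 10; b(14) = 17; b(15) = 8; b(16) = 6; b(17) = 14; b(18) = 1.
Since b(18) = b(0) = 1, the sequence is periodic with period 18.
(2400 - 0) mod 18 = 6, so b(2400) = b(6) = 11.

11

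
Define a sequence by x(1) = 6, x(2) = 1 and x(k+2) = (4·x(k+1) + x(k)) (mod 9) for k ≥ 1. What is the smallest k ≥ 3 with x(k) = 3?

5

x(1) = 6, x(2) = 1, x(3) = 1, x(4) = 5, x(5) = 3, x(6) = 8, x(7) = 8, x(8) = 4, x(9) = 6, x(10) = 1.
Since (x(9), x(10)) = (x(1), x(2)) = (6, 1) (two consecutive terms determine the rest), the sequence is periodic with period 8.
The value 3 first appears (with k ≥ 3) at x(5).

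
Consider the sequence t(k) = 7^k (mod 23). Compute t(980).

16

Listing terms: t(0) = 1,  t(1) = 7,  t(2) = 3,  t(3) = 21,  t(4) = 9,  t(5) = 17,  t(6) = 4,  t(7) = 5,  t(8) = 12,  t(9) = 15,  t(10) = 13,  t(11) = 22,  t(12) = 16,  t(13) = 20,  t(14) = 2,  t(15) = 14,  t(16) = 6,  t(17) = 19,  t(18) = 18,  t(19) = 11,  t(20) = 8,  t(21) = 10,  t(22) = 1.
Since t(22) = t(0) = 1, the sequence is periodic with period 22.
So t(980) = t(0 + ((980-0) mod 22)) = t(12) = 16.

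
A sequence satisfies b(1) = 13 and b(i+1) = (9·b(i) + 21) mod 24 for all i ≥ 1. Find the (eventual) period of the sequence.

8

Computing terms: b(1) = 13; b(2) = 18; b(3) = 15; b(4) = 12; b(5) = 9; b(6) = 6; b(7) = 3; b(8) = 0; b(9) = 21; b(10) = 18.
Since b(10) = b(2) = 18, the sequence is eventually periodic: after a pre-period of length 1 it cycles with period 8.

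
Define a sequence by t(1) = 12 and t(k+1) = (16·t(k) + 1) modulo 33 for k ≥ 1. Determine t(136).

12

We have t(1) = 12,  t(2) = 28,  t(3) = 20,  t(4) = 24,  t(5) = 22,  t(6) = 23,  t(7) = 6,  t(8) = 31,  t(9) = 2,  t(10) = 0,  t(11) = 1,  t(12) = 17,  t(13) = 9,  t(14) = 13,  t(15) = 11,  t(16) = 12.
The sequence repeats with period 15.
(136 - 1) mod 15 = 0, so t(136) = t(1) = 12.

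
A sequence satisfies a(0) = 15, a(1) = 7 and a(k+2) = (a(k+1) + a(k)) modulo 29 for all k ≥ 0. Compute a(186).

22

a(0) = 15; a(1) = 7; a(2) = 22; a(3) = 0; a(4) = 22; a(5) = 22; a(6) = 15; a(7) = 8; a(8) = 23; a(9) = 2; a(10) = 25; a(11) = 27; a(12) = 23; a(13) = 21; a(14) = 15; a(15) = 7.
Since (a(14), a(15)) = (a(0), a(1)) = (15, 7) (two consecutive terms determine the rest), the sequence is periodic with period 14.
So a(186) = a(0 + ((186-0) mod 14)) = a(4) = 22.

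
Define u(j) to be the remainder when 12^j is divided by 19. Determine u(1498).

Computing terms: u(1) = 12, u(2) = 11, u(3) = 18, u(4) = 7, u(5) = 8, u(6) = 1, u(7) = 12.
The sequence repeats with period 6.
So u(1498) = u(1 + ((1498-1) mod 6)) = u(4) = 7.

7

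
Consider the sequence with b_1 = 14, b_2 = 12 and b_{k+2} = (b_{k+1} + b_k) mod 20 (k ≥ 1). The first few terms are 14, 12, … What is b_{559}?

6

Computing terms: b_1 = 14, b_2 = 12, b_3 = 6, b_4 = 18, b_5 = 4, b_6 = 2, b_7 = 6, b_8 = 8, b_9 = 14, b_{10} = 2, b_{11} = 16, b_{12} = 18, b_{13} = 14, b_{14} = 12.
The sequence repeats with period 12.
So b_{559} = b_{1 + ((559-1) mod 12)} = b_7 = 6.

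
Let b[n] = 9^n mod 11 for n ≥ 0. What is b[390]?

We have b[0] = 1; b[1] = 9; b[2] = 4; b[3] = 3; b[4] = 5; b[5] = 1.
Since b[5] = b[0] = 1, the sequence is periodic with period 5.
(390 - 0) mod 5 = 0, so b[390] = b[0] = 1.

1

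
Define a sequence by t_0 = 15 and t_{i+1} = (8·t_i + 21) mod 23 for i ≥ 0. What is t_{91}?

t_0 = 15,  t_1 = 3,  t_2 = 22,  t_3 = 13,  t_4 = 10,  t_5 = 9,  t_6 = 1,  t_7 = 6,  t_8 = 0,  t_9 = 21,  t_{10} = 5,  t_{11} = 15.
Since t_{11} = t_0 = 15, the sequence is periodic with period 11.
(91 - 0) mod 11 = 3, so t_{91} = t_3 = 13.

13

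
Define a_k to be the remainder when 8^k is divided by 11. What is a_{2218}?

Listing terms: a_0 = 1,  a_1 = 8,  a_2 = 9,  a_3 = 6,  a_4 = 4,  a_5 = 10,  a_6 = 3,  a_7 = 2,  a_8 = 5,  a_9 = 7,  a_{10} = 1.
The sequence repeats with period 10.
(2218 - 0) mod 10 = 8, so a_{2218} = a_8 = 5.

5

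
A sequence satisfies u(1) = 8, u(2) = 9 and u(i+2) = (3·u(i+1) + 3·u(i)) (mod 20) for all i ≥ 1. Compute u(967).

Computing terms: u(1) = 8,  u(2) = 9,  u(3) = 11,  u(4) = 0,  u(5) = 13,  u(6) = 19,  u(7) = 16,  u(8) = 5,  u(9) = 3,  u(10) = 4,  u(11) = 1,  u(12) = 15,  u(13) = 8,  u(14) = 9.
The sequence repeats with period 12.
(967 - 1) mod 12 = 6, so u(967) = u(7) = 16.

16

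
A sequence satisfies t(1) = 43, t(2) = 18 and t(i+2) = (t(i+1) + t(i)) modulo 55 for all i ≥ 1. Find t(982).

t(1) = 43; t(2) = 18; t(3) = 6; t(4) = 24; t(5) = 30; t(6) = 54; t(7) = 29; t(8) = 28; t(9) = 2; t(10) = 30; t(11) = 32; t(12) = 7; t(13) = 39; t(14) = 46; t(15) = 30; t(16) = 21; t(17) = 51; t(18) = 17; t(19) = 13; t(20) = 30; t(21) = 43; t(22) = 18.
Since (t(21), t(22)) = (t(1), t(2)) = (43, 18) (two consecutive terms determine the rest), the sequence is periodic with period 20.
(982 - 1) mod 20 = 1, so t(982) = t(2) = 18.

18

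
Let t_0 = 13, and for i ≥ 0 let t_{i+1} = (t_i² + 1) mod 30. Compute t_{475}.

20

t_0 = 13, t_1 = 20, t_2 = 11, t_3 = 2, t_4 = 5, t_5 = 26, t_6 = 17, t_7 = 20.
Since t_7 = t_1 = 20, the sequence is eventually periodic: after a pre-period of length 1 it cycles with period 6.
For i ≥ 1, t_i depends only on (i - 1) mod 6. (475 - 1) mod 6 = 0, so t_{475} = t_1 = 20.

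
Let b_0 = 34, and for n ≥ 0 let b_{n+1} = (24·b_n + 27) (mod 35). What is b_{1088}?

Listing terms: b_0 = 34, b_1 = 3, b_2 = 29, b_3 = 23, b_4 = 19, b_5 = 28, b_6 = 34.
The sequence repeats with period 6.
So b_{1088} = b_{0 + ((1088-0) mod 6)} = b_2 = 29.

29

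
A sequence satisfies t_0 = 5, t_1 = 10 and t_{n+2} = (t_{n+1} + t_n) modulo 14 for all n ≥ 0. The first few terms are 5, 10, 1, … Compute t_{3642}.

t_0 = 5, t_1 = 10, t_2 = 1, t_3 = 11, t_4 = 12, t_5 = 9, t_6 = 7, t_7 = 2, t_8 = 9, t_9 = 11, t_{10} = 6, t_{11} = 3, t_{12} = 9, t_{13} = 12, t_{14} = 7, t_{15} = 5, t_{16} = 12, t_{17} = 3, t_{18} = 1, t_{19} = 4, t_{20} = 5, t_{21} = 9, t_{22} = 0, t_{23} = 9, t_{24} = 9, t_{25} = 4, t_{26} = 13, t_{27} = 3, t_{28} = 2, t_{29} = 5, t_{30} = 7, t_{31} = 12, t_{32} = 5, t_{33} = 3, t_{34} = 8, t_{35} = 11, t_{36} = 5, t_{37} = 2, t_{38} = 7, t_{39} = 9, t_{40} = 2, t_{41} = 11, t_{42} = 13, t_{43} = 10, t_{44} = 9, t_{45} = 5, t_{46} = 0, t_{47} = 5, t_{48} = 5, t_{49} = 10.
Since (t_{48}, t_{49}) = (t_0, t_1) = (5, 10) (two consecutive terms determine the rest), the sequence is periodic with period 48.
So t_{3642} = t_{0 + ((3642-0) mod 48)} = t_{42} = 13.

13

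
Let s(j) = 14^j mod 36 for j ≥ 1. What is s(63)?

8

Computing terms: s(1) = 14,  s(2) = 16,  s(3) = 8,  s(4) = 4,  s(5) = 20,  s(6) = 28,  s(7) = 32,  s(8) = 16.
Since s(8) = s(2) = 16, the sequence is eventually periodic: after a pre-period of length 1 it cycles with period 6.
For j ≥ 2, s(j) depends only on (j - 2) mod 6. (63 - 2) mod 6 = 1, so s(63) = s(3) = 8.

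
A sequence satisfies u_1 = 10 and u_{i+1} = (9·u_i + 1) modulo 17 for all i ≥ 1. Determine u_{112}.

1

Listing terms: u_1 = 10; u_2 = 6; u_3 = 4; u_4 = 3; u_5 = 11; u_6 = 15; u_7 = 0; u_8 = 1; u_9 = 10.
Since u_9 = u_1 = 10, the sequence is periodic with period 8.
(112 - 1) mod 8 = 7, so u_{112} = u_8 = 1.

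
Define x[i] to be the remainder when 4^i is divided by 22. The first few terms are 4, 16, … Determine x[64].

Listing terms: x[1] = 4,  x[2] = 16,  x[3] = 20,  x[4] = 14,  x[5] = 12,  x[6] = 4.
Since x[6] = x[1] = 4, the sequence is periodic with period 5.
So x[64] = x[1 + ((64-1) mod 5)] = x[4] = 14.

14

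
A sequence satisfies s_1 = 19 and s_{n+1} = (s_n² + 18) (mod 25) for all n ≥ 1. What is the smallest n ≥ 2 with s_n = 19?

5

Listing terms: s_1 = 19,  s_2 = 4,  s_3 = 9,  s_4 = 24,  s_5 = 19.
The sequence repeats with period 4.
The value 19 next appears (with n ≥ 2) at s_5.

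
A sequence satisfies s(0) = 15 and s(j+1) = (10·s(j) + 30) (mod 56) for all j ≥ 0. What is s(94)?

Listing terms: s(0) = 15; s(1) = 12; s(2) = 38; s(3) = 18; s(4) = 42; s(5) = 2; s(6) = 50; s(7) = 26; s(8) = 10; s(9) = 18.
Since s(9) = s(3) = 18, the sequence is eventually periodic: after a pre-period of length 3 it cycles with period 6.
For j ≥ 3, s(j) depends only on (j - 3) mod 6. (94 - 3) mod 6 = 1, so s(94) = s(4) = 42.

42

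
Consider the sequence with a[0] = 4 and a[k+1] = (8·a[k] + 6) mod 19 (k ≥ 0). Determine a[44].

a[0] = 4,  a[1] = 0,  a[2] = 6,  a[3] = 16,  a[4] = 1,  a[5] = 14,  a[6] = 4.
Since a[6] = a[0] = 4, the sequence is periodic with period 6.
So a[44] = a[0 + ((44-0) mod 6)] = a[2] = 6.

6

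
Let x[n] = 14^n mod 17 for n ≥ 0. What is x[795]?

10

Computing terms: x[0] = 1,  x[1] = 14,  x[2] = 9,  x[3] = 7,  x[4] = 13,  x[5] = 12,  x[6] = 15,  x[7] = 6,  x[8] = 16,  x[9] = 3,  x[10] = 8,  x[11] = 10,  x[12] = 4,  x[13] = 5,  x[14] = 2,  x[15] = 11,  x[16] = 1.
Since x[16] = x[0] = 1, the sequence is periodic with period 16.
(795 - 0) mod 16 = 11, so x[795] = x[11] = 10.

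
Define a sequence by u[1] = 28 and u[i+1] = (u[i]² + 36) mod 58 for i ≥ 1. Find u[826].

6

We have u[1] = 28,  u[2] = 8,  u[3] = 42,  u[4] = 2,  u[5] = 40,  u[6] = 12,  u[7] = 6,  u[8] = 14,  u[9] = 0,  u[10] = 36,  u[11] = 56,  u[12] = 40.
Since u[12] = u[5] = 40, the sequence is eventually periodic: after a pre-period of length 4 it cycles with period 7.
For i ≥ 5, u[i] depends only on (i - 5) mod 7. (826 - 5) mod 7 = 2, so u[826] = u[7] = 6.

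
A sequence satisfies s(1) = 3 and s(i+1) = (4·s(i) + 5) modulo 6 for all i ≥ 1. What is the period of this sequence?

3

Computing terms: s(1) = 3; s(2) = 5; s(3) = 1; s(4) = 3.
Since s(4) = s(1) = 3, the sequence is periodic with period 3.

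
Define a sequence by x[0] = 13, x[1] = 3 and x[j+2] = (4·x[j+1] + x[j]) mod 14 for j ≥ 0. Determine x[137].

11

x[0] = 13; x[1] = 3; x[2] = 11; x[3] = 5; x[4] = 3; x[5] = 3; x[6] = 1; x[7] = 7; x[8] = 1; x[9] = 11; x[10] = 3; x[11] = 9; x[12] = 11; x[13] = 11; x[14] = 13; x[15] = 7; x[16] = 13; x[17] = 3.
The sequence repeats with period 16.
So x[137] = x[0 + ((137-0) mod 16)] = x[9] = 11.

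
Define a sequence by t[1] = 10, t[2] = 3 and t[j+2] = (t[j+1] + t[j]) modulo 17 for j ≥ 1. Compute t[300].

1

Computing terms: t[1] = 10,  t[2] = 3,  t[3] = 13,  t[4] = 16,  t[5] = 12,  t[6] = 11,  t[7] = 6,  t[8] = 0,  t[9] = 6,  t[10] = 6,  t[11] = 12,  t[12] = 1,  t[13] = 13,  t[14] = 14,  t[15] = 10,  t[16] = 7,  t[17] = 0,  t[18] = 7,  t[19] = 7,  t[20] = 14,  t[21] = 4,  t[22] = 1,  t[23] = 5,  t[24] = 6,  t[25] = 11,  t[26] = 0,  t[27] = 11,  t[28] = 11,  t[29] = 5,  t[30] = 16,  t[31] = 4,  t[32] = 3,  t[33] = 7,  t[34] = 10,  t[35] = 0,  t[36] = 10,  t[37] = 10,  t[38] = 3.
The sequence repeats with period 36.
(300 - 1) mod 36 = 11, so t[300] = t[12] = 1.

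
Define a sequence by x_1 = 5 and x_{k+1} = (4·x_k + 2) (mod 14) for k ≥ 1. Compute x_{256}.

x_1 = 5, x_2 = 8, x_3 = 6, x_4 = 12, x_5 = 8.
Since x_5 = x_2 = 8, the sequence is eventually periodic: after a pre-period of length 1 it cycles with period 3.
For k ≥ 2, x_k depends only on (k - 2) mod 3. (256 - 2) mod 3 = 2, so x_{256} = x_4 = 12.

12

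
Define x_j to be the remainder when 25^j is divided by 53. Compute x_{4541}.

38

x_0 = 1, x_1 = 25, x_2 = 42, x_3 = 43, x_4 = 15, x_5 = 4, x_6 = 47, x_7 = 9, x_8 = 13, x_9 = 7, x_{10} = 16, x_{11} = 29, x_{12} = 36, x_{13} = 52, x_{14} = 28, x_{15} = 11, x_{16} = 10, x_{17} = 38, x_{18} = 49, x_{19} = 6, x_{20} = 44, x_{21} = 40, x_{22} = 46, x_{23} = 37, x_{24} = 24, x_{25} = 17, x_{26} = 1.
The sequence repeats with period 26.
So x_{4541} = x_{0 + ((4541-0) mod 26)} = x_{17} = 38.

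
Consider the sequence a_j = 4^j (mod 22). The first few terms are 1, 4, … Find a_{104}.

a_0 = 1; a_1 = 4; a_2 = 16; a_3 = 20; a_4 = 14; a_5 = 12; a_6 = 4.
Since a_6 = a_1 = 4, the sequence is eventually periodic: after a pre-period of length 1 it cycles with period 5.
For j ≥ 1, a_j depends only on (j - 1) mod 5. (104 - 1) mod 5 = 3, so a_{104} = a_4 = 14.

14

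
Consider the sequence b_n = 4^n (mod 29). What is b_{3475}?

6

We have b_1 = 4,  b_2 = 16,  b_3 = 6,  b_4 = 24,  b_5 = 9,  b_6 = 7,  b_7 = 28,  b_8 = 25,  b_9 = 13,  b_{10} = 23,  b_{11} = 5,  b_{12} = 20,  b_{13} = 22,  b_{14} = 1,  b_{15} = 4.
Since b_{15} = b_1 = 4, the sequence is periodic with period 14.
(3475 - 1) mod 14 = 2, so b_{3475} = b_3 = 6.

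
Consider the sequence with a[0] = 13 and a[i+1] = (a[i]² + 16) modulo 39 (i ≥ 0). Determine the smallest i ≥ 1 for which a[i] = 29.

Computing terms: a[0] = 13; a[1] = 29; a[2] = 38; a[3] = 17; a[4] = 32; a[5] = 26; a[6] = 29.
Since a[6] = a[1] = 29, the sequence is eventually periodic: after a pre-period of length 1 it cycles with period 5.
The value 29 first appears (with i ≥ 1) at a[1].

1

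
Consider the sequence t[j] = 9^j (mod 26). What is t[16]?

9

Computing terms: t[1] = 9,  t[2] = 3,  t[3] = 1,  t[4] = 9.
Since t[4] = t[1] = 9, the sequence is periodic with period 3.
So t[16] = t[1 + ((16-1) mod 3)] = t[1] = 9.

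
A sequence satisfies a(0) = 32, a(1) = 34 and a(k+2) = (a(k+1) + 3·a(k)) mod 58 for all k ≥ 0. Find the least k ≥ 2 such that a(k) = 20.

17

Listing terms: a(0) = 32; a(1) = 34; a(2) = 14; a(3) = 0; a(4) = 42; a(5) = 42; a(6) = 52; a(7) = 4; a(8) = 44; a(9) = 56; a(10) = 14; a(11) = 8; a(12) = 50; a(13) = 16; a(14) = 50; a(15) = 40; a(16) = 16; a(17) = 20; a(18) = 10; a(19) = 12; a(20) = 42; a(21) = 20; a(22) = 30; a(23) = 32; a(24) = 6; a(25) = 44; a(26) = 4; a(27) = 20; a(28) = 32; a(29) = 34.
The sequence repeats with period 28.
The value 20 first appears (with k ≥ 2) at a(17).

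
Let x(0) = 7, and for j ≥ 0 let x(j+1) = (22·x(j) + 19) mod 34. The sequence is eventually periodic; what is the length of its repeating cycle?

We have x(0) = 7,  x(1) = 3,  x(2) = 17,  x(3) = 19,  x(4) = 29,  x(5) = 11,  x(6) = 23,  x(7) = 15,  x(8) = 9,  x(9) = 13,  x(10) = 33,  x(11) = 31,  x(12) = 21,  x(13) = 5,  x(14) = 27,  x(15) = 1,  x(16) = 7.
The sequence repeats with period 16.

16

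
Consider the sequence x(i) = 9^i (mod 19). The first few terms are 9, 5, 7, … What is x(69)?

11

x(1) = 9; x(2) = 5; x(3) = 7; x(4) = 6; x(5) = 16; x(6) = 11; x(7) = 4; x(8) = 17; x(9) = 1; x(10) = 9.
The sequence repeats with period 9.
So x(69) = x(1 + ((69-1) mod 9)) = x(6) = 11.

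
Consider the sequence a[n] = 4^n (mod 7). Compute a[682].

4

a[1] = 4, a[2] = 2, a[3] = 1, a[4] = 4.
The sequence repeats with period 3.
(682 - 1) mod 3 = 0, so a[682] = a[1] = 4.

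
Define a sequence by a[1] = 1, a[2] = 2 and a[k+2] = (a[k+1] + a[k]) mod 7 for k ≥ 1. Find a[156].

2

Listing terms: a[1] = 1, a[2] = 2, a[3] = 3, a[4] = 5, a[5] = 1, a[6] = 6, a[7] = 0, a[8] = 6, a[9] = 6, a[10] = 5, a[11] = 4, a[12] = 2, a[13] = 6, a[14] = 1, a[15] = 0, a[16] = 1, a[17] = 1, a[18] = 2.
Since (a[17], a[18]) = (a[1], a[2]) = (1, 2) (two consecutive terms determine the rest), the sequence is periodic with period 16.
So a[156] = a[1 + ((156-1) mod 16)] = a[12] = 2.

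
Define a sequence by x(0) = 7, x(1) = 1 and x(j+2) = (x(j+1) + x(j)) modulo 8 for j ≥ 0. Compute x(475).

5

x(0) = 7,  x(1) = 1,  x(2) = 0,  x(3) = 1,  x(4) = 1,  x(5) = 2,  x(6) = 3,  x(7) = 5,  x(8) = 0,  x(9) = 5,  x(10) = 5,  x(11) = 2,  x(12) = 7,  x(13) = 1.
Since (x(12), x(13)) = (x(0), x(1)) = (7, 1) (two consecutive terms determine the rest), the sequence is periodic with period 12.
(475 - 0) mod 12 = 7, so x(475) = x(7) = 5.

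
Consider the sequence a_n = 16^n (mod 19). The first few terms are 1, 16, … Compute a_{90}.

1

Computing terms: a_0 = 1; a_1 = 16; a_2 = 9; a_3 = 11; a_4 = 5; a_5 = 4; a_6 = 7; a_7 = 17; a_8 = 6; a_9 = 1.
Since a_9 = a_0 = 1, the sequence is periodic with period 9.
So a_{90} = a_{0 + ((90-0) mod 9)} = a_0 = 1.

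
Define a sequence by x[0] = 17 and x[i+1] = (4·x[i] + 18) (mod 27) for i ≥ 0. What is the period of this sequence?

9

Computing terms: x[0] = 17,  x[1] = 5,  x[2] = 11,  x[3] = 8,  x[4] = 23,  x[5] = 2,  x[6] = 26,  x[7] = 14,  x[8] = 20,  x[9] = 17.
The sequence repeats with period 9.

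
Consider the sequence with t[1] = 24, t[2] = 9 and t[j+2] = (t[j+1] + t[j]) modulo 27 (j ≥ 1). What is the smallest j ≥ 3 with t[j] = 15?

4

We have t[1] = 24; t[2] = 9; t[3] = 6; t[4] = 15; t[5] = 21; t[6] = 9; t[7] = 3; t[8] = 12; t[9] = 15; t[10] = 0; t[11] = 15; t[12] = 15; t[13] = 3; t[14] = 18; t[15] = 21; t[16] = 12; t[17] = 6; t[18] = 18; t[19] = 24; t[20] = 15; t[21] = 12; t[22] = 0; t[23] = 12; t[24] = 12; t[25] = 24; t[26] = 9.
Since (t[25], t[26]) = (t[1], t[2]) = (24, 9) (two consecutive terms determine the rest), the sequence is periodic with period 24.
The value 15 first appears (with j ≥ 3) at t[4].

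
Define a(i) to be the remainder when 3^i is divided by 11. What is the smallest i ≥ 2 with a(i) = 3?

a(1) = 3, a(2) = 9, a(3) = 5, a(4) = 4, a(5) = 1, a(6) = 3.
Since a(6) = a(1) = 3, the sequence is periodic with period 5.
The value 3 next appears (with i ≥ 2) at a(6).

6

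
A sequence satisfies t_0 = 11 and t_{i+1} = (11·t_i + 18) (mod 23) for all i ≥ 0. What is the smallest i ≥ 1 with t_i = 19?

Listing terms: t_0 = 11; t_1 = 1; t_2 = 6; t_3 = 15; t_4 = 22; t_5 = 7; t_6 = 3; t_7 = 5; t_8 = 4; t_9 = 16; t_{10} = 10; t_{11} = 13; t_{12} = 0; t_{13} = 18; t_{14} = 9; t_{15} = 2; t_{16} = 17; t_{17} = 21; t_{18} = 19; t_{19} = 20; t_{20} = 8; t_{21} = 14; t_{22} = 11.
The sequence repeats with period 22.
The value 19 first appears (with i ≥ 1) at t_{18}.

18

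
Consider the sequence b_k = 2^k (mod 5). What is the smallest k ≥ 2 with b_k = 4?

2

We have b_1 = 2, b_2 = 4, b_3 = 3, b_4 = 1, b_5 = 2.
The sequence repeats with period 4.
The value 4 first appears (with k ≥ 2) at b_2.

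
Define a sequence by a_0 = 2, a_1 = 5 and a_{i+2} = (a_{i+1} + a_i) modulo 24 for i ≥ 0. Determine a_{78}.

We have a_0 = 2; a_1 = 5; a_2 = 7; a_3 = 12; a_4 = 19; a_5 = 7; a_6 = 2; a_7 = 9; a_8 = 11; a_9 = 20; a_{10} = 7; a_{11} = 3; a_{12} = 10; a_{13} = 13; a_{14} = 23; a_{15} = 12; a_{16} = 11; a_{17} = 23; a_{18} = 10; a_{19} = 9; a_{20} = 19; a_{21} = 4; a_{22} = 23; a_{23} = 3; a_{24} = 2; a_{25} = 5.
Since (a_{24}, a_{25}) = (a_0, a_1) = (2, 5) (two consecutive terms determine the rest), the sequence is periodic with period 24.
So a_{78} = a_{0 + ((78-0) mod 24)} = a_6 = 2.

2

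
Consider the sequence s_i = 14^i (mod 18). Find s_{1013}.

2

We have s_0 = 1, s_1 = 14, s_2 = 16, s_3 = 8, s_4 = 4, s_5 = 2, s_6 = 10, s_7 = 14.
Since s_7 = s_1 = 14, the sequence is eventually periodic: after a pre-period of length 1 it cycles with period 6.
For i ≥ 1, s_i depends only on (i - 1) mod 6. (1013 - 1) mod 6 = 4, so s_{1013} = s_5 = 2.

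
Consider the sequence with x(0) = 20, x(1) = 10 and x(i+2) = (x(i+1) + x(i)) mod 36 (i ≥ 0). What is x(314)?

30

Listing terms: x(0) = 20, x(1) = 10, x(2) = 30, x(3) = 4, x(4) = 34, x(5) = 2, x(6) = 0, x(7) = 2, x(8) = 2, x(9) = 4, x(10) = 6, x(11) = 10, x(12) = 16, x(13) = 26, x(14) = 6, x(15) = 32, x(16) = 2, x(17) = 34, x(18) = 0, x(19) = 34, x(20) = 34, x(21) = 32, x(22) = 30, x(23) = 26, x(24) = 20, x(25) = 10.
The sequence repeats with period 24.
So x(314) = x(0 + ((314-0) mod 24)) = x(2) = 30.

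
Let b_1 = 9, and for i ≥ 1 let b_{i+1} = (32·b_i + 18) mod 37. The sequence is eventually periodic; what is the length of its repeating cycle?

We have b_1 = 9,  b_2 = 10,  b_3 = 5,  b_4 = 30,  b_5 = 16,  b_6 = 12,  b_7 = 32,  b_8 = 6,  b_9 = 25,  b_{10} = 4,  b_{11} = 35,  b_{12} = 28,  b_{13} = 26,  b_{14} = 36,  b_{15} = 23,  b_{16} = 14,  b_{17} = 22,  b_{18} = 19,  b_{19} = 34,  b_{20} = 33,  b_{21} = 1,  b_{22} = 13,  b_{23} = 27,  b_{24} = 31,  b_{25} = 11,  b_{26} = 0,  b_{27} = 18,  b_{28} = 2,  b_{29} = 8,  b_{30} = 15,  b_{31} = 17,  b_{32} = 7,  b_{33} = 20,  b_{34} = 29,  b_{35} = 21,  b_{36} = 24,  b_{37} = 9.
The sequence repeats with period 36.

36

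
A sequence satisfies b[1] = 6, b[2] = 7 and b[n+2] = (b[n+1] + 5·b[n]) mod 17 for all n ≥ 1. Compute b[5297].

6

Listing terms: b[1] = 6; b[2] = 7; b[3] = 3; b[4] = 4; b[5] = 2; b[6] = 5; b[7] = 15; b[8] = 6; b[9] = 13; b[10] = 9; b[11] = 6; b[12] = 0; b[13] = 13; b[14] = 13; b[15] = 10; b[16] = 7; b[17] = 6; b[18] = 7.
The sequence repeats with period 16.
(5297 - 1) mod 16 = 0, so b[5297] = b[1] = 6.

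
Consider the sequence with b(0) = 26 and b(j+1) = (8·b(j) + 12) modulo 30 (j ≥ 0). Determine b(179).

28

b(0) = 26; b(1) = 10; b(2) = 2; b(3) = 28; b(4) = 26.
The sequence repeats with period 4.
So b(179) = b(0 + ((179-0) mod 4)) = b(3) = 28.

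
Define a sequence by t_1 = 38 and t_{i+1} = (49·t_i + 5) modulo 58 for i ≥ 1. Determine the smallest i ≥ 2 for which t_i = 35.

Listing terms: t_1 = 38; t_2 = 11; t_3 = 22; t_4 = 39; t_5 = 2; t_6 = 45; t_7 = 6; t_8 = 9; t_9 = 40; t_{10} = 51; t_{11} = 10; t_{12} = 31; t_{13} = 16; t_{14} = 35; t_{15} = 38.
The sequence repeats with period 14.
The value 35 first appears (with i ≥ 2) at t_{14}.

14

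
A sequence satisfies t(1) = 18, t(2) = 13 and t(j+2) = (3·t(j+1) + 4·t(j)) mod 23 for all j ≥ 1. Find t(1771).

t(1) = 18, t(2) = 13, t(3) = 19, t(4) = 17, t(5) = 12, t(6) = 12, t(7) = 15, t(8) = 1, t(9) = 17, t(10) = 9, t(11) = 3, t(12) = 22, t(13) = 9, t(14) = 0, t(15) = 13, t(16) = 16, t(17) = 8, t(18) = 19, t(19) = 20, t(20) = 21, t(21) = 5, t(22) = 7, t(23) = 18, t(24) = 13.
The sequence repeats with period 22.
(1771 - 1) mod 22 = 10, so t(1771) = t(11) = 3.

3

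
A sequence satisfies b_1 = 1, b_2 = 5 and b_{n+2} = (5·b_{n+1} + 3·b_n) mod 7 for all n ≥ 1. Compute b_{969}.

We have b_1 = 1; b_2 = 5; b_3 = 0; b_4 = 1; b_5 = 5.
The sequence repeats with period 3.
(969 - 1) mod 3 = 2, so b_{969} = b_3 = 0.

0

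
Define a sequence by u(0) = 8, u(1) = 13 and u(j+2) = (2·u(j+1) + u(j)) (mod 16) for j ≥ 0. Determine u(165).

u(0) = 8, u(1) = 13, u(2) = 2, u(3) = 1, u(4) = 4, u(5) = 9, u(6) = 6, u(7) = 5, u(8) = 0, u(9) = 5, u(10) = 10, u(11) = 9, u(12) = 12, u(13) = 1, u(14) = 14, u(15) = 13, u(16) = 8, u(17) = 13.
Since (u(16), u(17)) = (u(0), u(1)) = (8, 13) (two consecutive terms determine the rest), the sequence is periodic with period 16.
(165 - 0) mod 16 = 5, so u(165) = u(5) = 9.

9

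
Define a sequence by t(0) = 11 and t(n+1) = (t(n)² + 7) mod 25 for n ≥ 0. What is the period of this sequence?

8

We have t(0) = 11, t(1) = 3, t(2) = 16, t(3) = 13, t(4) = 1, t(5) = 8, t(6) = 21, t(7) = 23, t(8) = 11.
The sequence repeats with period 8.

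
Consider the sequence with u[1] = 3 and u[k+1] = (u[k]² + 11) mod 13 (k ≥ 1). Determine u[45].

Listing terms: u[1] = 3; u[2] = 7; u[3] = 8; u[4] = 10; u[5] = 7.
Since u[5] = u[2] = 7, the sequence is eventually periodic: after a pre-period of length 1 it cycles with period 3.
For k ≥ 2, u[k] depends only on (k - 2) mod 3. (45 - 2) mod 3 = 1, so u[45] = u[3] = 8.

8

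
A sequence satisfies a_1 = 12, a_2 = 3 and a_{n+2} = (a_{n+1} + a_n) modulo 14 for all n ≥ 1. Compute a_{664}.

2

We have a_1 = 12,  a_2 = 3,  a_3 = 1,  a_4 = 4,  a_5 = 5,  a_6 = 9,  a_7 = 0,  a_8 = 9,  a_9 = 9,  a_{10} = 4,  a_{11} = 13,  a_{12} = 3,  a_{13} = 2,  a_{14} = 5,  a_{15} = 7,  a_{16} = 12,  a_{17} = 5,  a_{18} = 3,  a_{19} = 8,  a_{20} = 11,  a_{21} = 5,  a_{22} = 2,  a_{23} = 7,  a_{24} = 9,  a_{25} = 2,  a_{26} = 11,  a_{27} = 13,  a_{28} = 10,  a_{29} = 9,  a_{30} = 5,  a_{31} = 0,  a_{32} = 5,  a_{33} = 5,  a_{34} = 10,  a_{35} = 1,  a_{36} = 11,  a_{37} = 12,  a_{38} = 9,  a_{39} = 7,  a_{40} = 2,  a_{41} = 9,  a_{42} = 11,  a_{43} = 6,  a_{44} = 3,  a_{45} = 9,  a_{46} = 12,  a_{47} = 7,  a_{48} = 5,  a_{49} = 12,  a_{50} = 3.
The sequence repeats with period 48.
So a_{664} = a_{1 + ((664-1) mod 48)} = a_{40} = 2.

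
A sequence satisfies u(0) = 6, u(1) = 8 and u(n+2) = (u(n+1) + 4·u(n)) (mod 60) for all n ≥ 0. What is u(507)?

4

We have u(0) = 6, u(1) = 8, u(2) = 32, u(3) = 4, u(4) = 12, u(5) = 28, u(6) = 16, u(7) = 8, u(8) = 12, u(9) = 44, u(10) = 32, u(11) = 28, u(12) = 36, u(13) = 28, u(14) = 52, u(15) = 44, u(16) = 12, u(17) = 8, u(18) = 56, u(19) = 28, u(20) = 12, u(21) = 4, u(22) = 52, u(23) = 8, u(24) = 36, u(25) = 8, u(26) = 32.
Since (u(25), u(26)) = (u(1), u(2)) = (8, 32) (two consecutive terms determine the rest), the sequence is eventually periodic: after a pre-period of length 1 it cycles with period 24.
For n ≥ 1, u(n) depends only on (n - 1) mod 24. (507 - 1) mod 24 = 2, so u(507) = u(3) = 4.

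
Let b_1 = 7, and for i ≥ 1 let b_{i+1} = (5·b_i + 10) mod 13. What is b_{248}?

2

b_1 = 7, b_2 = 6, b_3 = 1, b_4 = 2, b_5 = 7.
The sequence repeats with period 4.
(248 - 1) mod 4 = 3, so b_{248} = b_4 = 2.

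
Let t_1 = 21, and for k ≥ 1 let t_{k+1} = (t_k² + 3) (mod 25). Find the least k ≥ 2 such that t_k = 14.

Computing terms: t_1 = 21,  t_2 = 19,  t_3 = 14,  t_4 = 24,  t_5 = 4,  t_6 = 19.
Since t_6 = t_2 = 19, the sequence is eventually periodic: after a pre-period of length 1 it cycles with period 4.
The value 14 first appears (with k ≥ 2) at t_3.

3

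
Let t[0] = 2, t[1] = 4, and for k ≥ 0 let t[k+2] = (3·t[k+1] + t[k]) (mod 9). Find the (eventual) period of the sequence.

6

We have t[0] = 2,  t[1] = 4,  t[2] = 5,  t[3] = 1,  t[4] = 8,  t[5] = 7,  t[6] = 2,  t[7] = 4.
Since (t[6], t[7]) = (t[0], t[1]) = (2, 4) (two consecutive terms determine the rest), the sequence is periodic with period 6.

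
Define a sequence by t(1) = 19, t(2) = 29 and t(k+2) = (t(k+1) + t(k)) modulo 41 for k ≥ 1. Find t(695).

t(1) = 19, t(2) = 29, t(3) = 7, t(4) = 36, t(5) = 2, t(6) = 38, t(7) = 40, t(8) = 37, t(9) = 36, t(10) = 32, t(11) = 27, t(12) = 18, t(13) = 4, t(14) = 22, t(15) = 26, t(16) = 7, t(17) = 33, t(18) = 40, t(19) = 32, t(20) = 31, t(21) = 22, t(22) = 12, t(23) = 34, t(24) = 5, t(25) = 39, t(26) = 3, t(27) = 1, t(28) = 4, t(29) = 5, t(30) = 9, t(31) = 14, t(32) = 23, t(33) = 37, t(34) = 19, t(35) = 15, t(36) = 34, t(37) = 8, t(38) = 1, t(39) = 9, t(40) = 10, t(41) = 19, t(42) = 29.
Since (t(41), t(42)) = (t(1), t(2)) = (19, 29) (two consecutive terms determine the rest), the sequence is periodic with period 40.
So t(695) = t(1 + ((695-1) mod 40)) = t(15) = 26.

26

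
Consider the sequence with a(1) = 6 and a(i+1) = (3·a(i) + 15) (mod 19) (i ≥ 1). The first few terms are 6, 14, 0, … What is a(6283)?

6

We have a(1) = 6; a(2) = 14; a(3) = 0; a(4) = 15; a(5) = 3; a(6) = 5; a(7) = 11; a(8) = 10; a(9) = 7; a(10) = 17; a(11) = 9; a(12) = 4; a(13) = 8; a(14) = 1; a(15) = 18; a(16) = 12; a(17) = 13; a(18) = 16; a(19) = 6.
The sequence repeats with period 18.
(6283 - 1) mod 18 = 0, so a(6283) = a(1) = 6.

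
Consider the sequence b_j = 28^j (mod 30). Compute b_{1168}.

16

b_1 = 28,  b_2 = 4,  b_3 = 22,  b_4 = 16,  b_5 = 28.
Since b_5 = b_1 = 28, the sequence is periodic with period 4.
So b_{1168} = b_{1 + ((1168-1) mod 4)} = b_4 = 16.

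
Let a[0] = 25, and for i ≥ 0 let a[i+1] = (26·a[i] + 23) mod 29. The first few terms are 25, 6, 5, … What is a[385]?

12

a[0] = 25,  a[1] = 6,  a[2] = 5,  a[3] = 8,  a[4] = 28,  a[5] = 26,  a[6] = 3,  a[7] = 14,  a[8] = 10,  a[9] = 22,  a[10] = 15,  a[11] = 7,  a[12] = 2,  a[13] = 17,  a[14] = 1,  a[15] = 20,  a[16] = 21,  a[17] = 18,  a[18] = 27,  a[19] = 0,  a[20] = 23,  a[21] = 12,  a[22] = 16,  a[23] = 4,  a[24] = 11,  a[25] = 19,  a[26] = 24,  a[27] = 9,  a[28] = 25.
The sequence repeats with period 28.
(385 - 0) mod 28 = 21, so a[385] = a[21] = 12.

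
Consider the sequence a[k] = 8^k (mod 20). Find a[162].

Listing terms: a[0] = 1; a[1] = 8; a[2] = 4; a[3] = 12; a[4] = 16; a[5] = 8.
Since a[5] = a[1] = 8, the sequence is eventually periodic: after a pre-period of length 1 it cycles with period 4.
For k ≥ 1, a[k] depends only on (k - 1) mod 4. (162 - 1) mod 4 = 1, so a[162] = a[2] = 4.

4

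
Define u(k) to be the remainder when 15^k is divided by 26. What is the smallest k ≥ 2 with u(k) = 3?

u(1) = 15; u(2) = 17; u(3) = 21; u(4) = 3; u(5) = 19; u(6) = 25; u(7) = 11; u(8) = 9; u(9) = 5; u(10) = 23; u(11) = 7; u(12) = 1; u(13) = 15.
Since u(13) = u(1) = 15, the sequence is periodic with period 12.
The value 3 first appears (with k ≥ 2) at u(4).

4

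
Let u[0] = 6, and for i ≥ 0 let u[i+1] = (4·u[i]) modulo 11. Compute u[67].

8

u[0] = 6; u[1] = 2; u[2] = 8; u[3] = 10; u[4] = 7; u[5] = 6.
Since u[5] = u[0] = 6, the sequence is periodic with period 5.
(67 - 0) mod 5 = 2, so u[67] = u[2] = 8.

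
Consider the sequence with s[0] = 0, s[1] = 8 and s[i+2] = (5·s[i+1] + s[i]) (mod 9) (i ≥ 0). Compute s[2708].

0

Computing terms: s[0] = 0; s[1] = 8; s[2] = 4; s[3] = 1; s[4] = 0; s[5] = 1; s[6] = 5; s[7] = 8; s[8] = 0; s[9] = 8.
Since (s[8], s[9]) = (s[0], s[1]) = (0, 8) (two consecutive terms determine the rest), the sequence is periodic with period 8.
So s[2708] = s[0 + ((2708-0) mod 8)] = s[4] = 0.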